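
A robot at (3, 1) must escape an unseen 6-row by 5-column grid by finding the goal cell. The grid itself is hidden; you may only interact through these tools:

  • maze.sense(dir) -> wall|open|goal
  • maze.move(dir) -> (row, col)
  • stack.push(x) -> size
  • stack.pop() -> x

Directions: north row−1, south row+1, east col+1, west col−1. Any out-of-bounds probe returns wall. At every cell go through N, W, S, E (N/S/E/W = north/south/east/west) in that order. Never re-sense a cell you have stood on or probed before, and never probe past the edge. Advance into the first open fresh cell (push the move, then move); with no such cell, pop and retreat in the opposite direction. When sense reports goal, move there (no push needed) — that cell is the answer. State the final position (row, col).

! 1. sense(dir: north) => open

! 2. push(x: north) => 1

! 3. move(dir: north) => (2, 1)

! 4. sense(dir: north) => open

! 5. push(x: north) => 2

! 6. move(dir: north) => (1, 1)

! 7. sense(dir: north) => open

! 8. push(x: north) => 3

! 9. move(dir: north) => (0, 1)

! 10. sense(dir: west) => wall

! 11. sense(dir: east) => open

! 12. push(x: east) => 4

! 13. move(dir: east) => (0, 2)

! 14. sense(dir: south) => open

! 15. push(x: south) => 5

! 16. move(dir: south) => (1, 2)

! 17. sense(dir: south) => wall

! 18. sense(dir: east) => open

! 19. push(x: east) => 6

! 20. move(dir: east) => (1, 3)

! 21. sense(dir: north) => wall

! 22. sense(dir: south) => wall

! 23. sense(dir: east) => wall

! 24. pop() => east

! 25. move(dir: west) => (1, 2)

! 26. pop() => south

! 27. move(dir: north) => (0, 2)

! 28. pop() => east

! 29. move(dir: west) => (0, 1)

! 30. pop() => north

! 31. move(dir: south) => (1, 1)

! 32. sense(dir: west) => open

! 33. push(x: west) => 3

! 34. move(dir: west) => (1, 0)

! 35. sense(dir: south) => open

! 36. push(x: south) => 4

! 37. move(dir: south) => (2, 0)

! 38. sense(dir: south) => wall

! 39. pop() => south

! 40. move(dir: north) => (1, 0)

! 41. pop() => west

! 42. move(dir: east) => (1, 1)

! 43. pop() => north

! 44. move(dir: south) => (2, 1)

! 45. pop() => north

! 46. move(dir: south) => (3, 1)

! 47. sense(dir: south) => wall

! 48. sense(dir: east) => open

! 49. push(x: east) => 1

! 50. move(dir: east) => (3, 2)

! 51. sense(dir: south) => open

! 52. push(x: south) => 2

! 53. move(dir: south) => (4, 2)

! 54. sense(dir: south) => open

! 55. push(x: south) => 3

! 56. move(dir: south) => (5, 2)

! 57. sense(dir: west) => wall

! 58. sense(dir: east) => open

! 59. push(x: east) => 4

! 60. move(dir: east) => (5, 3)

! 61. sense(dir: north) => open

! 62. push(x: north) => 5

! 63. move(dir: north) => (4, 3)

! 64. sense(dir: north) => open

! 65. push(x: north) => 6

! 66. move(dir: north) => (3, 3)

! 67. sense(dir: east) => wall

! 68. pop() => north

! 69. move(dir: south) => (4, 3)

! 70. sense(dir: east) => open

! 71. push(x: east) => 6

! 72. move(dir: east) => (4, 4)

! 73. sense(dir: south) => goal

! 74. move(dir: south) => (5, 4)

Answer: (5, 4)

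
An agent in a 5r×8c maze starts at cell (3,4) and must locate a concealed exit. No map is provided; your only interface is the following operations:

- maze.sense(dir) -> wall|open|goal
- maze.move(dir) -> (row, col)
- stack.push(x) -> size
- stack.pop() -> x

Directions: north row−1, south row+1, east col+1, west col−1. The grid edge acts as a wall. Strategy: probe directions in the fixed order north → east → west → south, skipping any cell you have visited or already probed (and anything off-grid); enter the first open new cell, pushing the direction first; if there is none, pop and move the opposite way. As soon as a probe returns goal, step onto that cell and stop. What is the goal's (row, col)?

Next I call sense passing dir='north', : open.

Invoking push passing x='north', → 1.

I run move passing dir='north', giving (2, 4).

Calling sense passing dir='north', — result: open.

I run push passing x='north', yielding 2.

Then move passing dir='north', and see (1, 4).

I use sense passing dir='north', — result: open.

Calling push passing x='north', giving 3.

Next I call move passing dir='north', — result: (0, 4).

I invoke sense passing dir='east', which returns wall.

Next I call sense passing dir='west', giving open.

I invoke push passing x='west', yielding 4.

I use move passing dir='west', which returns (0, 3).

I try sense passing dir='west', : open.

Next I call push passing x='west', which returns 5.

Calling move passing dir='west', : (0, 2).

Using sense passing dir='west', : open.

I call push passing x='west', yielding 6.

Calling move passing dir='west', and observe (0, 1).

I run sense passing dir='west', → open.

Now I run push passing x='west', → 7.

Then move passing dir='west', and see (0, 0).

I use sense passing dir='south', : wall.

Calling pop(), yielding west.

Using move passing dir='east', → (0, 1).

Using sense passing dir='south', and see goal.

I call move passing dir='south', which returns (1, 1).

Answer: (1, 1)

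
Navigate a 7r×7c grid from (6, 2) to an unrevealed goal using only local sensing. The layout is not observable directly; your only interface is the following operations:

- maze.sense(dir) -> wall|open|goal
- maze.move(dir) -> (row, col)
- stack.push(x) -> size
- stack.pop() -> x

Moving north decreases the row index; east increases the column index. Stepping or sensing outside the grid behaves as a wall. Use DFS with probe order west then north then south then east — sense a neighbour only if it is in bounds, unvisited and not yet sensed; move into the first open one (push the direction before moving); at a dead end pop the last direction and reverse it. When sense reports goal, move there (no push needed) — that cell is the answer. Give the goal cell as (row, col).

==> sense(dir→west)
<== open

==> push(x→west)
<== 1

==> move(dir→west)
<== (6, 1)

==> sense(dir→west)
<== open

==> push(x→west)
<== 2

==> move(dir→west)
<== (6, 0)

==> sense(dir→north)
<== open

==> push(x→north)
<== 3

==> move(dir→north)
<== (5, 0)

==> sense(dir→north)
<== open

==> push(x→north)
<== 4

==> move(dir→north)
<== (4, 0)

==> sense(dir→north)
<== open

==> push(x→north)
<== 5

==> move(dir→north)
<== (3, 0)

==> sense(dir→north)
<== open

==> push(x→north)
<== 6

==> move(dir→north)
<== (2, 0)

==> sense(dir→north)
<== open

==> push(x→north)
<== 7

==> move(dir→north)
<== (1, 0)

==> sense(dir→north)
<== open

==> push(x→north)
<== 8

==> move(dir→north)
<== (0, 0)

==> sense(dir→east)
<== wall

==> pop()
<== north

==> move(dir→south)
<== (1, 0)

==> sense(dir→east)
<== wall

==> pop()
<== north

==> move(dir→south)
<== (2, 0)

==> sense(dir→east)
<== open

==> push(x→east)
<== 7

==> move(dir→east)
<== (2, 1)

==> sense(dir→south)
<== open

==> push(x→south)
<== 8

==> move(dir→south)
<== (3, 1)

==> sense(dir→south)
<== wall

==> sense(dir→east)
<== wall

==> pop()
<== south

==> move(dir→north)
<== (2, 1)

==> sense(dir→east)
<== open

==> push(x→east)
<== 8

==> move(dir→east)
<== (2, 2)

==> sense(dir→north)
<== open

==> push(x→north)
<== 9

==> move(dir→north)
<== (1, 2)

==> sense(dir→north)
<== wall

==> sense(dir→east)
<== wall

==> pop()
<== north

==> move(dir→south)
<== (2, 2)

==> sense(dir→east)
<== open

==> push(x→east)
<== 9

==> move(dir→east)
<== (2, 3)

==> sense(dir→south)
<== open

==> push(x→south)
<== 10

==> move(dir→south)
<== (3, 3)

==> sense(dir→south)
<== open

==> push(x→south)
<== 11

==> move(dir→south)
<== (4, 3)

==> sense(dir→west)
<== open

==> push(x→west)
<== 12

==> move(dir→west)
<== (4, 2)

==> sense(dir→south)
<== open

==> push(x→south)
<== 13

==> move(dir→south)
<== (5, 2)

==> sense(dir→west)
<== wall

==> sense(dir→east)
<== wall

==> pop()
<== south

==> move(dir→north)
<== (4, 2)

==> pop()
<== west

==> move(dir→east)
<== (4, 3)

==> sense(dir→east)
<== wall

==> pop()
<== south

==> move(dir→north)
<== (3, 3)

==> sense(dir→east)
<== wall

==> pop()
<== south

==> move(dir→north)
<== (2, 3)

==> sense(dir→east)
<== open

==> push(x→east)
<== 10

==> move(dir→east)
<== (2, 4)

==> sense(dir→north)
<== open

==> push(x→north)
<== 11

==> move(dir→north)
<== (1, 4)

==> sense(dir→north)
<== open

==> push(x→north)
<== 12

==> move(dir→north)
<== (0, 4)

==> sense(dir→west)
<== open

==> push(x→west)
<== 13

==> move(dir→west)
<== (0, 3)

==> pop()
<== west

==> move(dir→east)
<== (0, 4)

==> sense(dir→east)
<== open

==> push(x→east)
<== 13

==> move(dir→east)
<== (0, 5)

==> sense(dir→south)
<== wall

==> sense(dir→east)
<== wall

==> pop()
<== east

==> move(dir→west)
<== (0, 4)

==> pop()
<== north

==> move(dir→south)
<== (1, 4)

==> pop()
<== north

==> move(dir→south)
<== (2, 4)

==> sense(dir→east)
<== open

==> push(x→east)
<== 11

==> move(dir→east)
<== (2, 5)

==> sense(dir→south)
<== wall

==> sense(dir→east)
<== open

==> push(x→east)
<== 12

==> move(dir→east)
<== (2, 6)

==> sense(dir→north)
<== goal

==> move(dir→north)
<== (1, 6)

Answer: (1, 6)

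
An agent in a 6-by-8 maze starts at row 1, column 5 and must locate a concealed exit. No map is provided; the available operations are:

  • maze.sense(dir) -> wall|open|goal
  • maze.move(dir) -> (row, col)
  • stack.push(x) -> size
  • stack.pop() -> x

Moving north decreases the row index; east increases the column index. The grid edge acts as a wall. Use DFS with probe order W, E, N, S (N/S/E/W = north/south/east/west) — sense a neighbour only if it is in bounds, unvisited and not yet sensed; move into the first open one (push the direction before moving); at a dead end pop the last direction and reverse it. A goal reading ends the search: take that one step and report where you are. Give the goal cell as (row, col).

Act: maze.sense[dir=west]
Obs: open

Act: stack.push[x=west]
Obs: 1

Act: maze.move[dir=west]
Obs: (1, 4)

Act: maze.sense[dir=west]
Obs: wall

Act: maze.sense[dir=north]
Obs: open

Act: stack.push[x=north]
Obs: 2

Act: maze.move[dir=north]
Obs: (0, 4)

Act: maze.sense[dir=west]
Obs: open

Act: stack.push[x=west]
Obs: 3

Act: maze.move[dir=west]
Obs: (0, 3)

Act: maze.sense[dir=west]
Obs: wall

Act: stack.pop[]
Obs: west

Act: maze.move[dir=east]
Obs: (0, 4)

Act: maze.sense[dir=east]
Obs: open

Act: stack.push[x=east]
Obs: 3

Act: maze.move[dir=east]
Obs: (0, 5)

Act: maze.sense[dir=east]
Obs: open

Act: stack.push[x=east]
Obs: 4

Act: maze.move[dir=east]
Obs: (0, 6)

Act: maze.sense[dir=east]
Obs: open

Act: stack.push[x=east]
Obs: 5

Act: maze.move[dir=east]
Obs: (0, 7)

Act: maze.sense[dir=south]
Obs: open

Act: stack.push[x=south]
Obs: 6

Act: maze.move[dir=south]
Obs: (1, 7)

Act: maze.sense[dir=west]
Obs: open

Act: stack.push[x=west]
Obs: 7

Act: maze.move[dir=west]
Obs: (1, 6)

Act: maze.sense[dir=south]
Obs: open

Act: stack.push[x=south]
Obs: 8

Act: maze.move[dir=south]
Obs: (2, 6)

Act: maze.sense[dir=west]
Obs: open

Act: stack.push[x=west]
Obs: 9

Act: maze.move[dir=west]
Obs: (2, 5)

Act: maze.sense[dir=west]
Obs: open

Act: stack.push[x=west]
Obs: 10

Act: maze.move[dir=west]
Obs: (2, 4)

Act: maze.sense[dir=west]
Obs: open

Act: stack.push[x=west]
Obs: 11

Act: maze.move[dir=west]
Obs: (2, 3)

Act: maze.sense[dir=west]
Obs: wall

Act: maze.sense[dir=south]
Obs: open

Act: stack.push[x=south]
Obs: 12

Act: maze.move[dir=south]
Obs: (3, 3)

Act: maze.sense[dir=west]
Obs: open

Act: stack.push[x=west]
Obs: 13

Act: maze.move[dir=west]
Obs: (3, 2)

Act: maze.sense[dir=west]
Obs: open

Act: stack.push[x=west]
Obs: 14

Act: maze.move[dir=west]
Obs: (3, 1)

Act: maze.sense[dir=west]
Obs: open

Act: stack.push[x=west]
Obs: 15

Act: maze.move[dir=west]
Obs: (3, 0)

Act: maze.sense[dir=north]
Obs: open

Act: stack.push[x=north]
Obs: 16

Act: maze.move[dir=north]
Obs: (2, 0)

Act: maze.sense[dir=east]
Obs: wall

Act: maze.sense[dir=north]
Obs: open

Act: stack.push[x=north]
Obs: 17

Act: maze.move[dir=north]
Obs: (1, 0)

Act: maze.sense[dir=east]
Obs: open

Act: stack.push[x=east]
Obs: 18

Act: maze.move[dir=east]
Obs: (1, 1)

Act: maze.sense[dir=east]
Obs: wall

Act: maze.sense[dir=north]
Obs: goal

Act: maze.move[dir=north]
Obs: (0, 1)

Answer: (0, 1)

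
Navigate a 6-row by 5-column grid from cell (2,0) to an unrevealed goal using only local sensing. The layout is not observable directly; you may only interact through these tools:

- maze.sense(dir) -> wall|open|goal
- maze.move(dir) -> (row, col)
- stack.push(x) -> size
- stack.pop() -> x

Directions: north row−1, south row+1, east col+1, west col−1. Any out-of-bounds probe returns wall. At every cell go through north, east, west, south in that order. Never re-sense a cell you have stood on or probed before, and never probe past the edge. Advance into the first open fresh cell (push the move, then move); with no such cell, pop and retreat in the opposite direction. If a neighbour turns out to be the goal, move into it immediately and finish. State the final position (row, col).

// maze.sense(dir=north) == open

// stack.push(x=north) == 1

// maze.move(dir=north) == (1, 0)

// maze.sense(dir=north) == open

// stack.push(x=north) == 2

// maze.move(dir=north) == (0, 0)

// maze.sense(dir=east) == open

// stack.push(x=east) == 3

// maze.move(dir=east) == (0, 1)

// maze.sense(dir=east) == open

// stack.push(x=east) == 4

// maze.move(dir=east) == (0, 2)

// maze.sense(dir=east) == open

// stack.push(x=east) == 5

// maze.move(dir=east) == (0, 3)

// maze.sense(dir=east) == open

// stack.push(x=east) == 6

// maze.move(dir=east) == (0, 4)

// maze.sense(dir=south) == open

// stack.push(x=south) == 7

// maze.move(dir=south) == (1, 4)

// maze.sense(dir=west) == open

// stack.push(x=west) == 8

// maze.move(dir=west) == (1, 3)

// maze.sense(dir=west) == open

// stack.push(x=west) == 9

// maze.move(dir=west) == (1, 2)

// maze.sense(dir=west) == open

// stack.push(x=west) == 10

// maze.move(dir=west) == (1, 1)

// maze.sense(dir=south) == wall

// stack.pop() == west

// maze.move(dir=east) == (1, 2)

// maze.sense(dir=south) == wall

// stack.pop() == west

// maze.move(dir=east) == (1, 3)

// maze.sense(dir=south) == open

// stack.push(x=south) == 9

// maze.move(dir=south) == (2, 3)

// maze.sense(dir=east) == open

// stack.push(x=east) == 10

// maze.move(dir=east) == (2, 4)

// maze.sense(dir=south) == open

// stack.push(x=south) == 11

// maze.move(dir=south) == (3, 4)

// maze.sense(dir=west) == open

// stack.push(x=west) == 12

// maze.move(dir=west) == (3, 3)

// maze.sense(dir=west) == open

// stack.push(x=west) == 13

// maze.move(dir=west) == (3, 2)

// maze.sense(dir=west) == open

// stack.push(x=west) == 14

// maze.move(dir=west) == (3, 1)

// maze.sense(dir=west) == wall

// maze.sense(dir=south) == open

// stack.push(x=south) == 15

// maze.move(dir=south) == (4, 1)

// maze.sense(dir=east) == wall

// maze.sense(dir=west) == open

// stack.push(x=west) == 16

// maze.move(dir=west) == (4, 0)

// maze.sense(dir=south) == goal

// maze.move(dir=south) == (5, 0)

Answer: (5, 0)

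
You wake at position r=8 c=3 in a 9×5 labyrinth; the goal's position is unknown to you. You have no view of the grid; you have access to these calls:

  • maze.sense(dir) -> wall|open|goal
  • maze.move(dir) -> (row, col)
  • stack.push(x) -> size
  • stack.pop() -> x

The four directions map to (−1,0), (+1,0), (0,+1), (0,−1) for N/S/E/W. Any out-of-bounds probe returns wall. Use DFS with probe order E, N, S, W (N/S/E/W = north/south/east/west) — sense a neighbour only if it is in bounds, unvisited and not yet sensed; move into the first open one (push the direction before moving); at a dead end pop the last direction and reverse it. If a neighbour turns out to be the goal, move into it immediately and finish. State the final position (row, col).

I run maze.sense with dir='east', → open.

Then stack.push with x='east', and see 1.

I run maze.move with dir='east', which returns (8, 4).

Using maze.sense with dir='north', yielding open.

I use stack.push with x='north', yielding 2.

I invoke maze.move with dir='north', — result: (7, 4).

Calling maze.sense with dir='north', which returns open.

Now I run stack.push with x='north', : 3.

I invoke maze.move with dir='north', yielding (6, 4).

I invoke maze.sense with dir='north', — result: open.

Calling stack.push with x='north', and see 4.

Invoking maze.move with dir='north', and get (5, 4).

Next I call maze.sense with dir='north', and get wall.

Next I call maze.sense with dir='west', : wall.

I call stack.pop(), and see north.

Next I call maze.move with dir='south', → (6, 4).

I try maze.sense with dir='west', → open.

Using stack.push with x='west', and observe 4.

Using maze.move with dir='west', giving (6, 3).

I call maze.sense with dir='south', : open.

Calling stack.push with x='south', yielding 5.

Using maze.move with dir='south', — result: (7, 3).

Invoking maze.sense with dir='west', — result: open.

I invoke stack.push with x='west', yielding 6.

Now I run maze.move with dir='west', : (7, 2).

Then maze.sense with dir='north', giving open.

Invoking stack.push with x='north', : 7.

I invoke maze.move with dir='north', → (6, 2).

I invoke maze.sense with dir='north', giving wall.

Using maze.sense with dir='west', giving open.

Calling stack.push with x='west', which returns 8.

Next I call maze.move with dir='west', : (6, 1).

Using maze.sense with dir='north', yielding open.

I invoke stack.push with x='north', → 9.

Next I call maze.move with dir='north', : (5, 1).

Using maze.sense with dir='north', and see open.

Calling stack.push with x='north', yielding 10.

Next I call maze.move with dir='north', and get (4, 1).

I call maze.sense with dir='east', : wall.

Now I run maze.sense with dir='north', — result: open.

Calling stack.push with x='north', which returns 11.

I call maze.move with dir='north', : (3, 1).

Invoking maze.sense with dir='east', which returns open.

I run stack.push with x='east', and see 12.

I run maze.move with dir='east', — result: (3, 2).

Next I call maze.sense with dir='east', which returns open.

I call stack.push with x='east', and see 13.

I invoke maze.move with dir='east', and observe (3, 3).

I run maze.sense with dir='east', yielding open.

Calling stack.push with x='east', and see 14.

I try maze.move with dir='east', and observe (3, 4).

Calling maze.sense with dir='north', → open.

Next I call stack.push with x='north', : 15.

Using maze.move with dir='north', : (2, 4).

Calling maze.sense with dir='north', yielding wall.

I run maze.sense with dir='west', → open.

Next I call stack.push with x='west', and get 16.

Now I run maze.move with dir='west', which returns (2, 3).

Then maze.sense with dir='north', and get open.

Invoking stack.push with x='north', and observe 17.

I call maze.move with dir='north', yielding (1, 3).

Now I run maze.sense with dir='north', and observe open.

I call stack.push with x='north', and observe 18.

I run maze.move with dir='north', and observe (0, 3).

Calling maze.sense with dir='east', → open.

I invoke stack.push with x='east', : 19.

I call maze.move with dir='east', yielding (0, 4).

Then stack.pop(), which returns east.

Next I call maze.move with dir='west', and see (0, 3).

Using maze.sense with dir='west', and see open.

I invoke stack.push with x='west', and observe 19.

Invoking maze.move with dir='west', giving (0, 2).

Now I run maze.sense with dir='south', — result: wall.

Using maze.sense with dir='west', giving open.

I use stack.push with x='west', : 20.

Calling maze.move with dir='west', which returns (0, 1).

Using maze.sense with dir='south', which returns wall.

I call maze.sense with dir='west', — result: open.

Next I call stack.push with x='west', → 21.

I use maze.move with dir='west', → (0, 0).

Calling maze.sense with dir='south', — result: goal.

Calling maze.move with dir='south', and get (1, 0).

Answer: (1, 0)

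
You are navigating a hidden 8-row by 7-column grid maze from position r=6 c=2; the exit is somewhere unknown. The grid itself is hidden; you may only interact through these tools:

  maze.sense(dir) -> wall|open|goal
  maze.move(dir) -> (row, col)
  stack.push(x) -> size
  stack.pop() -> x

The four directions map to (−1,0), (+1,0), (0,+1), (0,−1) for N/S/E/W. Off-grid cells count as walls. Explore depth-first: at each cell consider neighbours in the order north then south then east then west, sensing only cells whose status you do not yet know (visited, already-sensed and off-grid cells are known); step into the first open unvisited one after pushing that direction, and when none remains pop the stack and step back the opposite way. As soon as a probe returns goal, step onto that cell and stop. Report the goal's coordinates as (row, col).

Calling maze.sense on dir→north, giving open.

I invoke stack.push on x→north, and observe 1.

I try maze.move on dir→north, → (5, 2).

Then maze.sense on dir→north, and get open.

Invoking stack.push on x→north, which returns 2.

Using maze.move on dir→north, giving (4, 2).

Using maze.sense on dir→north, giving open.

I invoke stack.push on x→north, : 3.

Next I call maze.move on dir→north, → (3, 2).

I use maze.sense on dir→north, — result: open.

I run stack.push on x→north, : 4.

I run maze.move on dir→north, and get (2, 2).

Using maze.sense on dir→north, : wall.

Invoking maze.sense on dir→east, : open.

Calling stack.push on x→east, giving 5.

Next I call maze.move on dir→east, : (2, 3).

Then maze.sense on dir→north, → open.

Then stack.push on x→north, — result: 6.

Next I call maze.move on dir→north, : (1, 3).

I try maze.sense on dir→north, and get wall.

Next I call maze.sense on dir→east, — result: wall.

I call stack.pop, → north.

I run maze.move on dir→south, — result: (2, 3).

I run maze.sense on dir→south, : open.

I run stack.push on x→south, which returns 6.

Calling maze.move on dir→south, giving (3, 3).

I call maze.sense on dir→south, — result: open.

Next I call stack.push on x→south, → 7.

Using maze.move on dir→south, and see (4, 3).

I call maze.sense on dir→south, — result: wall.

Then maze.sense on dir→east, and get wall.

Then stack.pop(), and observe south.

Invoking maze.move on dir→north, and observe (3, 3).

Invoking maze.sense on dir→east, and observe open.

I run stack.push on x→east, : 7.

Now I run maze.move on dir→east, — result: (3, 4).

Next I call maze.sense on dir→north, and get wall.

Now I run maze.sense on dir→east, giving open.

I run stack.push on x→east, and observe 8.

I use maze.move on dir→east, — result: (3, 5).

Invoking maze.sense on dir→north, giving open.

Invoking stack.push on x→north, and see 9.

I use maze.move on dir→north, and see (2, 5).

Calling maze.sense on dir→north, which returns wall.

I invoke maze.sense on dir→east, which returns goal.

Calling maze.move on dir→east, which returns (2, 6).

Answer: (2, 6)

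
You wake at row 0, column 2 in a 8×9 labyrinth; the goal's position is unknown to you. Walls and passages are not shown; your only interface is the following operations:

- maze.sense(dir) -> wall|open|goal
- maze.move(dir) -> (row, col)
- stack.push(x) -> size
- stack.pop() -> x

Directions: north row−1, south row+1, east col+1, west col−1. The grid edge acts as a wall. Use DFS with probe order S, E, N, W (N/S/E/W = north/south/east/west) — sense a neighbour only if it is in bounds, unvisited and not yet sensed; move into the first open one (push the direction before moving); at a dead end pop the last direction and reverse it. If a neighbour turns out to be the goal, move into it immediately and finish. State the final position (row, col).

→ maze.sense(dir→south)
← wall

→ maze.sense(dir→east)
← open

→ stack.push(x→east)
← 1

→ maze.move(dir→east)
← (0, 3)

→ maze.sense(dir→south)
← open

→ stack.push(x→south)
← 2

→ maze.move(dir→south)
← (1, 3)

→ maze.sense(dir→south)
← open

→ stack.push(x→south)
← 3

→ maze.move(dir→south)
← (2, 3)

→ maze.sense(dir→south)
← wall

→ maze.sense(dir→east)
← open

→ stack.push(x→east)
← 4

→ maze.move(dir→east)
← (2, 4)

→ maze.sense(dir→south)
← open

→ stack.push(x→south)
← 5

→ maze.move(dir→south)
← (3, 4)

→ maze.sense(dir→south)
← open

→ stack.push(x→south)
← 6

→ maze.move(dir→south)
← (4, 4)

→ maze.sense(dir→south)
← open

→ stack.push(x→south)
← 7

→ maze.move(dir→south)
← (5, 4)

→ maze.sense(dir→south)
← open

→ stack.push(x→south)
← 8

→ maze.move(dir→south)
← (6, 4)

→ maze.sense(dir→south)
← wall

→ maze.sense(dir→east)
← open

→ stack.push(x→east)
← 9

→ maze.move(dir→east)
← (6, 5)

→ maze.sense(dir→south)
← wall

→ maze.sense(dir→east)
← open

→ stack.push(x→east)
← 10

→ maze.move(dir→east)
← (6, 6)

→ maze.sense(dir→south)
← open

→ stack.push(x→south)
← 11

→ maze.move(dir→south)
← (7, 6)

→ maze.sense(dir→east)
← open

→ stack.push(x→east)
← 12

→ maze.move(dir→east)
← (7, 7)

→ maze.sense(dir→east)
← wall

→ maze.sense(dir→north)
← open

→ stack.push(x→north)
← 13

→ maze.move(dir→north)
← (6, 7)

→ maze.sense(dir→east)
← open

→ stack.push(x→east)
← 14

→ maze.move(dir→east)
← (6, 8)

→ maze.sense(dir→north)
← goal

→ maze.move(dir→north)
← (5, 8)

Answer: (5, 8)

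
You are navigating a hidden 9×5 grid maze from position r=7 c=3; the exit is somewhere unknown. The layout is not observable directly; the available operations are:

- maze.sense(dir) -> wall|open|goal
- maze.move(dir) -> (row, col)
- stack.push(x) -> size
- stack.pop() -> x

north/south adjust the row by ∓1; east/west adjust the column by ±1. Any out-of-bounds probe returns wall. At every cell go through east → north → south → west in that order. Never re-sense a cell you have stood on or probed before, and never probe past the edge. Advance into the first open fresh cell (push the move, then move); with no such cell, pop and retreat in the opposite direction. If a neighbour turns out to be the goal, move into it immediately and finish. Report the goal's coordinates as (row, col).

Step: maze.sense[dir: east]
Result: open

Step: stack.push[x: east]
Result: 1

Step: maze.move[dir: east]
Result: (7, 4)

Step: maze.sense[dir: north]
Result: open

Step: stack.push[x: north]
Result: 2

Step: maze.move[dir: north]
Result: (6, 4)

Step: maze.sense[dir: north]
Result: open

Step: stack.push[x: north]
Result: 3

Step: maze.move[dir: north]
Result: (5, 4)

Step: maze.sense[dir: north]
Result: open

Step: stack.push[x: north]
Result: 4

Step: maze.move[dir: north]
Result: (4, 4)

Step: maze.sense[dir: north]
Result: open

Step: stack.push[x: north]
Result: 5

Step: maze.move[dir: north]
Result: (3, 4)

Step: maze.sense[dir: north]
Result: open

Step: stack.push[x: north]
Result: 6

Step: maze.move[dir: north]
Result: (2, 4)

Step: maze.sense[dir: north]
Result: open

Step: stack.push[x: north]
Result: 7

Step: maze.move[dir: north]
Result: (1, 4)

Step: maze.sense[dir: north]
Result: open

Step: stack.push[x: north]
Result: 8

Step: maze.move[dir: north]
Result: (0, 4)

Step: maze.sense[dir: west]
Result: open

Step: stack.push[x: west]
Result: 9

Step: maze.move[dir: west]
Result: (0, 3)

Step: maze.sense[dir: south]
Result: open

Step: stack.push[x: south]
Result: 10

Step: maze.move[dir: south]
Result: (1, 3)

Step: maze.sense[dir: south]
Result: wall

Step: maze.sense[dir: west]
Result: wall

Step: stack.pop[]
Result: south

Step: maze.move[dir: north]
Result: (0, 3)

Step: maze.sense[dir: west]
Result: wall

Step: stack.pop[]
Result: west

Step: maze.move[dir: east]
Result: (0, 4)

Step: stack.pop[]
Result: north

Step: maze.move[dir: south]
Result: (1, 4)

Step: stack.pop[]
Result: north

Step: maze.move[dir: south]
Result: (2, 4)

Step: stack.pop[]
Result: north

Step: maze.move[dir: south]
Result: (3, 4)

Step: maze.sense[dir: west]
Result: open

Step: stack.push[x: west]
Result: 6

Step: maze.move[dir: west]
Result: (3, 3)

Step: maze.sense[dir: south]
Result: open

Step: stack.push[x: south]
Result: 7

Step: maze.move[dir: south]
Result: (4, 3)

Step: maze.sense[dir: south]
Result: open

Step: stack.push[x: south]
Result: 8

Step: maze.move[dir: south]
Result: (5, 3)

Step: maze.sense[dir: south]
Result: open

Step: stack.push[x: south]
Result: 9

Step: maze.move[dir: south]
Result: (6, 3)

Step: maze.sense[dir: west]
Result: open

Step: stack.push[x: west]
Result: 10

Step: maze.move[dir: west]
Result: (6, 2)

Step: maze.sense[dir: north]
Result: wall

Step: maze.sense[dir: south]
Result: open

Step: stack.push[x: south]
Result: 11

Step: maze.move[dir: south]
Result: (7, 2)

Step: maze.sense[dir: south]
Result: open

Step: stack.push[x: south]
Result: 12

Step: maze.move[dir: south]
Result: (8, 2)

Step: maze.sense[dir: east]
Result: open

Step: stack.push[x: east]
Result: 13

Step: maze.move[dir: east]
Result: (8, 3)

Step: maze.sense[dir: east]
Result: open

Step: stack.push[x: east]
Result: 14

Step: maze.move[dir: east]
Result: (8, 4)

Step: stack.pop[]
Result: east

Step: maze.move[dir: west]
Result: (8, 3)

Step: stack.pop[]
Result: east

Step: maze.move[dir: west]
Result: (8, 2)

Step: maze.sense[dir: west]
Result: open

Step: stack.push[x: west]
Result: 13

Step: maze.move[dir: west]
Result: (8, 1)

Step: maze.sense[dir: north]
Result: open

Step: stack.push[x: north]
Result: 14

Step: maze.move[dir: north]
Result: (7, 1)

Step: maze.sense[dir: north]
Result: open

Step: stack.push[x: north]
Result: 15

Step: maze.move[dir: north]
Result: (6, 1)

Step: maze.sense[dir: north]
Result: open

Step: stack.push[x: north]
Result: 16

Step: maze.move[dir: north]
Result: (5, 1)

Step: maze.sense[dir: north]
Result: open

Step: stack.push[x: north]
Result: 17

Step: maze.move[dir: north]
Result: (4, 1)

Step: maze.sense[dir: east]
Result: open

Step: stack.push[x: east]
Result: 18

Step: maze.move[dir: east]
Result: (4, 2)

Step: maze.sense[dir: north]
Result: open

Step: stack.push[x: north]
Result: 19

Step: maze.move[dir: north]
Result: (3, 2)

Step: maze.sense[dir: north]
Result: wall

Step: maze.sense[dir: west]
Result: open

Step: stack.push[x: west]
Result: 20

Step: maze.move[dir: west]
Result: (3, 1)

Step: maze.sense[dir: north]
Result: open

Step: stack.push[x: north]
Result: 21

Step: maze.move[dir: north]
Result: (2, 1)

Step: maze.sense[dir: north]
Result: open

Step: stack.push[x: north]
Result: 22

Step: maze.move[dir: north]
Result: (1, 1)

Step: maze.sense[dir: north]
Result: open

Step: stack.push[x: north]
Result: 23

Step: maze.move[dir: north]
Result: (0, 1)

Step: maze.sense[dir: west]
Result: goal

Step: maze.move[dir: west]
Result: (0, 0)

Answer: (0, 0)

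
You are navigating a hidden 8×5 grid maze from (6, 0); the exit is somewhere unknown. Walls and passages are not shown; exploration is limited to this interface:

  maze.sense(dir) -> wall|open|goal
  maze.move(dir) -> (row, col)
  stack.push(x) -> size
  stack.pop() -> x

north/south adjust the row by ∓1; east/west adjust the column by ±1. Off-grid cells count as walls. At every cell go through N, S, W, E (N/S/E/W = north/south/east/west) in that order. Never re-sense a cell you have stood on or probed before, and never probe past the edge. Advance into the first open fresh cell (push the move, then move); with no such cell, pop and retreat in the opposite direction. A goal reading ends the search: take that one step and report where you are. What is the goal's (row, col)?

Action: maze.sense[dir: north]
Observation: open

Action: stack.push[x: north]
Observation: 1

Action: maze.move[dir: north]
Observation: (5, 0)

Action: maze.sense[dir: north]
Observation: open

Action: stack.push[x: north]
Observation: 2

Action: maze.move[dir: north]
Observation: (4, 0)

Action: maze.sense[dir: north]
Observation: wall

Action: maze.sense[dir: east]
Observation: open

Action: stack.push[x: east]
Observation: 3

Action: maze.move[dir: east]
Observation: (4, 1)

Action: maze.sense[dir: north]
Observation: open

Action: stack.push[x: north]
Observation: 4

Action: maze.move[dir: north]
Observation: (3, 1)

Action: maze.sense[dir: north]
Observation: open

Action: stack.push[x: north]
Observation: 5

Action: maze.move[dir: north]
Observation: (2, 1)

Action: maze.sense[dir: north]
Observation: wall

Action: maze.sense[dir: west]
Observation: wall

Action: maze.sense[dir: east]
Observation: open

Action: stack.push[x: east]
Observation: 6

Action: maze.move[dir: east]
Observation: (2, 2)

Action: maze.sense[dir: north]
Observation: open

Action: stack.push[x: north]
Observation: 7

Action: maze.move[dir: north]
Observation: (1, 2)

Action: maze.sense[dir: north]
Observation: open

Action: stack.push[x: north]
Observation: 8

Action: maze.move[dir: north]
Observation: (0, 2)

Action: maze.sense[dir: west]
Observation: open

Action: stack.push[x: west]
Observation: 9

Action: maze.move[dir: west]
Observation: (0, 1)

Action: maze.sense[dir: west]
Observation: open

Action: stack.push[x: west]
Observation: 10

Action: maze.move[dir: west]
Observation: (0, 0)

Action: maze.sense[dir: south]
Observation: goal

Action: maze.move[dir: south]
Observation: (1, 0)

Answer: (1, 0)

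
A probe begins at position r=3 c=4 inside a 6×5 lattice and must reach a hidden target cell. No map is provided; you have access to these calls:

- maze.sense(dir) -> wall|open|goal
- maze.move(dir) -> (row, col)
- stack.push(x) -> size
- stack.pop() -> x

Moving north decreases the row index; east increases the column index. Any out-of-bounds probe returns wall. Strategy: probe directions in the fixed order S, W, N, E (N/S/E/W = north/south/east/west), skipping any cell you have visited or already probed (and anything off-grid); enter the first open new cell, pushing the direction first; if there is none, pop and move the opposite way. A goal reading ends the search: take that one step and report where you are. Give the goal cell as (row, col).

I run maze.sense(south), which returns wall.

Now I run maze.sense(west), — result: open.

I invoke stack.push(west), giving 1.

I invoke maze.move(west), which returns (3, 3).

Calling maze.sense(south), and get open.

I call stack.push(south), and get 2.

Now I run maze.move(south), and get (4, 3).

Next I call maze.sense(south), yielding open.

Now I run stack.push(south), and see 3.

Using maze.move(south), and see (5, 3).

I call maze.sense(west), and see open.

I run stack.push(west), and get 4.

Using maze.move(west), — result: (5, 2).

I call maze.sense(west), giving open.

Now I run stack.push(west), and see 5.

I run maze.move(west), — result: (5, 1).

I use maze.sense(west), yielding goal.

Next I call maze.move(west), — result: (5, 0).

Answer: (5, 0)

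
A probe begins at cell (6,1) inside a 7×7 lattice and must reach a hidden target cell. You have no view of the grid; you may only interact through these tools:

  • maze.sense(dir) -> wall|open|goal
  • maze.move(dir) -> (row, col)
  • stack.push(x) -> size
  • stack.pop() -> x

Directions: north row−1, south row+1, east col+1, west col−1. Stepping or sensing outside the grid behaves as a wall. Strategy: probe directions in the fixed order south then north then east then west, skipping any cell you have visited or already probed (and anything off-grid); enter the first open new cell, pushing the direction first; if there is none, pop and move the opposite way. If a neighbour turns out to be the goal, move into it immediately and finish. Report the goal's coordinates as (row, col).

Act: maze.sense[dir='north']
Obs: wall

Act: maze.sense[dir='east']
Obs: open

Act: stack.push[x='east']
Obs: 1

Act: maze.move[dir='east']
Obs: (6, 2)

Act: maze.sense[dir='north']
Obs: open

Act: stack.push[x='north']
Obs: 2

Act: maze.move[dir='north']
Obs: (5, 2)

Act: maze.sense[dir='north']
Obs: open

Act: stack.push[x='north']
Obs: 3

Act: maze.move[dir='north']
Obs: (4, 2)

Act: maze.sense[dir='north']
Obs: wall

Act: maze.sense[dir='east']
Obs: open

Act: stack.push[x='east']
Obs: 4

Act: maze.move[dir='east']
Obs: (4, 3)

Act: maze.sense[dir='south']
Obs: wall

Act: maze.sense[dir='north']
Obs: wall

Act: maze.sense[dir='east']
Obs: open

Act: stack.push[x='east']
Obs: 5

Act: maze.move[dir='east']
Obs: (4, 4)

Act: maze.sense[dir='south']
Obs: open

Act: stack.push[x='south']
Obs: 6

Act: maze.move[dir='south']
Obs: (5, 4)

Act: maze.sense[dir='south']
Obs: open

Act: stack.push[x='south']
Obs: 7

Act: maze.move[dir='south']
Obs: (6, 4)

Act: maze.sense[dir='east']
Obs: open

Act: stack.push[x='east']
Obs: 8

Act: maze.move[dir='east']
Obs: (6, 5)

Act: maze.sense[dir='north']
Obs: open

Act: stack.push[x='north']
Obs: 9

Act: maze.move[dir='north']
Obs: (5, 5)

Act: maze.sense[dir='north']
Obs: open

Act: stack.push[x='north']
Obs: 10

Act: maze.move[dir='north']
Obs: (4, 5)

Act: maze.sense[dir='north']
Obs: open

Act: stack.push[x='north']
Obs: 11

Act: maze.move[dir='north']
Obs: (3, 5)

Act: maze.sense[dir='north']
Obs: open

Act: stack.push[x='north']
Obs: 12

Act: maze.move[dir='north']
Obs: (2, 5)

Act: maze.sense[dir='north']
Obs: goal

Act: maze.move[dir='north']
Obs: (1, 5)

Answer: (1, 5)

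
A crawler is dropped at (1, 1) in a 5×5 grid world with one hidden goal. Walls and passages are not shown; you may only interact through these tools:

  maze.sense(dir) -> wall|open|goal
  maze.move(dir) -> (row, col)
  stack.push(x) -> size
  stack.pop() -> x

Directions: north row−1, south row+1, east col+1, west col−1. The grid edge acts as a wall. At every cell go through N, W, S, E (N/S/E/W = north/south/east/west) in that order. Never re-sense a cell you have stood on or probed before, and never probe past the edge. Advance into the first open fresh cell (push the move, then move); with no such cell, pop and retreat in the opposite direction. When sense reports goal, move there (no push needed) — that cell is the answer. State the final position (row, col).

% maze.sense dir: north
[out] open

% stack.push x: north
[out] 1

% maze.move dir: north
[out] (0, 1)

% maze.sense dir: west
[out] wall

% maze.sense dir: east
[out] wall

% stack.pop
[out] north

% maze.move dir: south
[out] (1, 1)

% maze.sense dir: west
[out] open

% stack.push x: west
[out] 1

% maze.move dir: west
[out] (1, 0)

% maze.sense dir: south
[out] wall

% stack.pop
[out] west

% maze.move dir: east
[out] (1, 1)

% maze.sense dir: south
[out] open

% stack.push x: south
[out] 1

% maze.move dir: south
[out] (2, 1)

% maze.sense dir: south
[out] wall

% maze.sense dir: east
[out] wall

% stack.pop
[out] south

% maze.move dir: north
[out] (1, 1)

% maze.sense dir: east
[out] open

% stack.push x: east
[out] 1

% maze.move dir: east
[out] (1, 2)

% maze.sense dir: east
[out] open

% stack.push x: east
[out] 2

% maze.move dir: east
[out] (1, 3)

% maze.sense dir: north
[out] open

% stack.push x: north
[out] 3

% maze.move dir: north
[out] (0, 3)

% maze.sense dir: east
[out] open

% stack.push x: east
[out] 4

% maze.move dir: east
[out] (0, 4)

% maze.sense dir: south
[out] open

% stack.push x: south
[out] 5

% maze.move dir: south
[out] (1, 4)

% maze.sense dir: south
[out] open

% stack.push x: south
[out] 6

% maze.move dir: south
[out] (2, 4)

% maze.sense dir: west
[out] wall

% maze.sense dir: south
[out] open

% stack.push x: south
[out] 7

% maze.move dir: south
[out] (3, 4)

% maze.sense dir: west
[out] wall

% maze.sense dir: south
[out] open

% stack.push x: south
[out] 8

% maze.move dir: south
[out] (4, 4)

% maze.sense dir: west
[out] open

% stack.push x: west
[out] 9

% maze.move dir: west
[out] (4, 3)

% maze.sense dir: west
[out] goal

% maze.move dir: west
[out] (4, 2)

Answer: (4, 2)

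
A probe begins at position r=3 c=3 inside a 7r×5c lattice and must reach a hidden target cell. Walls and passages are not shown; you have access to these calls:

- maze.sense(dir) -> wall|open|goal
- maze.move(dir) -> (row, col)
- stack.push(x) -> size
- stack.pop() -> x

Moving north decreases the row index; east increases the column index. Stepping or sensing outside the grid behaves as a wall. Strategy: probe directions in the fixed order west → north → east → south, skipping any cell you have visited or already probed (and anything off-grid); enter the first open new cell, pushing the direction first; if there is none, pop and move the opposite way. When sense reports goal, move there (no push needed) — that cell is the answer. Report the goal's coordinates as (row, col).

$ maze.sense dir='west'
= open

$ stack.push x='west'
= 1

$ maze.move dir='west'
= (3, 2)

$ maze.sense dir='west'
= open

$ stack.push x='west'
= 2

$ maze.move dir='west'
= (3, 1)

$ maze.sense dir='west'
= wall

$ maze.sense dir='north'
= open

$ stack.push x='north'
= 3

$ maze.move dir='north'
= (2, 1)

$ maze.sense dir='west'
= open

$ stack.push x='west'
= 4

$ maze.move dir='west'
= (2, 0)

$ maze.sense dir='north'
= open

$ stack.push x='north'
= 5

$ maze.move dir='north'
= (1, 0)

$ maze.sense dir='north'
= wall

$ maze.sense dir='east'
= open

$ stack.push x='east'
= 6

$ maze.move dir='east'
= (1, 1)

$ maze.sense dir='north'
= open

$ stack.push x='north'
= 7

$ maze.move dir='north'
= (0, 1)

$ maze.sense dir='east'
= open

$ stack.push x='east'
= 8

$ maze.move dir='east'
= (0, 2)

$ maze.sense dir='east'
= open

$ stack.push x='east'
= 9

$ maze.move dir='east'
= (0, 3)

$ maze.sense dir='east'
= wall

$ maze.sense dir='south'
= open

$ stack.push x='south'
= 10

$ maze.move dir='south'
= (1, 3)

$ maze.sense dir='west'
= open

$ stack.push x='west'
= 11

$ maze.move dir='west'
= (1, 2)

$ maze.sense dir='south'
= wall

$ stack.pop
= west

$ maze.move dir='east'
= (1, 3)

$ maze.sense dir='east'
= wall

$ maze.sense dir='south'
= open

$ stack.push x='south'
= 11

$ maze.move dir='south'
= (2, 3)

$ maze.sense dir='east'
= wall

$ stack.pop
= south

$ maze.move dir='north'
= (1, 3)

$ stack.pop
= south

$ maze.move dir='north'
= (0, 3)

$ stack.pop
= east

$ maze.move dir='west'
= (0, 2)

$ stack.pop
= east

$ maze.move dir='west'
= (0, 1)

$ stack.pop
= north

$ maze.move dir='south'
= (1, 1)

$ stack.pop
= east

$ maze.move dir='west'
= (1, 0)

$ stack.pop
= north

$ maze.move dir='south'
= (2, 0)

$ stack.pop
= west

$ maze.move dir='east'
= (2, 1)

$ stack.pop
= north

$ maze.move dir='south'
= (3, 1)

$ maze.sense dir='south'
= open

$ stack.push x='south'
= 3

$ maze.move dir='south'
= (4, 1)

$ maze.sense dir='west'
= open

$ stack.push x='west'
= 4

$ maze.move dir='west'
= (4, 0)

$ maze.sense dir='south'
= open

$ stack.push x='south'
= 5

$ maze.move dir='south'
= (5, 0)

$ maze.sense dir='east'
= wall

$ maze.sense dir='south'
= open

$ stack.push x='south'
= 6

$ maze.move dir='south'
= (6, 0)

$ maze.sense dir='east'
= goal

$ maze.move dir='east'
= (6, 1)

Answer: (6, 1)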